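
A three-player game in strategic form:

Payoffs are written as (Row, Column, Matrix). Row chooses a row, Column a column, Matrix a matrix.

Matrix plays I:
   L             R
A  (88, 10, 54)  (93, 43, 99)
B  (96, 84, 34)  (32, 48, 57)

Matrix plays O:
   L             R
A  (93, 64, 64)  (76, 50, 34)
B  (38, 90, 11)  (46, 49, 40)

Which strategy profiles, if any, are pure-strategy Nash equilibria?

The pure Nash equilibria are (A, L, O); (A, R, I); (B, L, I).

Row against (L, I): payoffs 88, 96 → best response B.
Row against (L, O): payoffs 93, 38 → best response A.
Row against (R, I): payoffs 93, 32 → best response A.
Row against (R, O): payoffs 76, 46 → best response A.
Column against (A, I): payoffs 10, 43 → best response R.
Column against (A, O): payoffs 64, 50 → best response L.
Column against (B, I): payoffs 84, 48 → best response L.
Column against (B, O): payoffs 90, 49 → best response L.
Matrix against (A, L): payoffs 54, 64 → best response O.
Matrix against (A, R): payoffs 99, 34 → best response I.
Matrix against (B, L): payoffs 34, 11 → best response I.
Matrix against (B, R): payoffs 57, 40 → best response I.
Mutual best responses: (A, L, O); (A, R, I); (B, L, I).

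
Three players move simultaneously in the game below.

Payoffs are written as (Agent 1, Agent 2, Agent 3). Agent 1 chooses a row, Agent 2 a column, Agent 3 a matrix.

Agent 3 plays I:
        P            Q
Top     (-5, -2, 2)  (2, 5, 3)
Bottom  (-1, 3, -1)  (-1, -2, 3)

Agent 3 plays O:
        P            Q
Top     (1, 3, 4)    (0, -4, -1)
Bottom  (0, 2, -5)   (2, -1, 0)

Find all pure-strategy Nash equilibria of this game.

Agent 1 against (P, I): payoffs -5, -1 → best response Bottom.
Agent 1 against (P, O): payoffs 1, 0 → best response Top.
Agent 1 against (Q, I): payoffs 2, -1 → best response Top.
Agent 1 against (Q, O): payoffs 0, 2 → best response Bottom.
Agent 2 against (Top, I): payoffs -2, 5 → best response Q.
Agent 2 against (Top, O): payoffs 3, -4 → best response P.
Agent 2 against (Bottom, I): payoffs 3, -2 → best response P.
Agent 2 against (Bottom, O): payoffs 2, -1 → best response P.
Agent 3 against (Top, P): payoffs 2, 4 → best response O.
Agent 3 against (Top, Q): payoffs 3, -1 → best response I.
Agent 3 against (Bottom, P): payoffs -1, -5 → best response I.
Agent 3 against (Bottom, Q): payoffs 3, 0 → best response I.
Mutual best responses: (Top, P, O); (Top, Q, I); (Bottom, P, I).

Pure-strategy Nash equilibria: (Top, P, O) and (Top, Q, I) and (Bottom, P, I)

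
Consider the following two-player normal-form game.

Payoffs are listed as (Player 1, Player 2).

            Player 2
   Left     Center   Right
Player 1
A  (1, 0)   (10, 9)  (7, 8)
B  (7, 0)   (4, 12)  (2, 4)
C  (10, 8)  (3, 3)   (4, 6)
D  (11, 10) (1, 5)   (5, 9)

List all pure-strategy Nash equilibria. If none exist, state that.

The pure Nash equilibria are (A, Center); (D, Left).

(A, Left): Player 1 can switch to B (1 → 7). Not NE.
(A, Center): Player 1 gets 10, best alternative 4; Player 2 gets 9, best alternative 8. No profitable deviation — NE.
(A, Right): Player 2 can switch to Center (8 → 9). Not NE.
(B, Left): Player 1 can switch to C (7 → 10). Not NE.
(B, Center): Player 1 can switch to A (4 → 10). Not NE.
(B, Right): Player 1 can switch to A (2 → 7). Not NE.
(C, Left): Player 1 can switch to D (10 → 11). Not NE.
(C, Center): Player 1 can switch to A (3 → 10). Not NE.
(C, Right): Player 1 can switch to A (4 → 7). Not NE.
(D, Left): Player 1 gets 11, best alternative 10; Player 2 gets 10, best alternative 9. No profitable deviation — NE.
(D, Center): Player 1 can switch to A (1 → 10). Not NE.
(D, Right): Player 1 can switch to A (5 → 7). Not NE.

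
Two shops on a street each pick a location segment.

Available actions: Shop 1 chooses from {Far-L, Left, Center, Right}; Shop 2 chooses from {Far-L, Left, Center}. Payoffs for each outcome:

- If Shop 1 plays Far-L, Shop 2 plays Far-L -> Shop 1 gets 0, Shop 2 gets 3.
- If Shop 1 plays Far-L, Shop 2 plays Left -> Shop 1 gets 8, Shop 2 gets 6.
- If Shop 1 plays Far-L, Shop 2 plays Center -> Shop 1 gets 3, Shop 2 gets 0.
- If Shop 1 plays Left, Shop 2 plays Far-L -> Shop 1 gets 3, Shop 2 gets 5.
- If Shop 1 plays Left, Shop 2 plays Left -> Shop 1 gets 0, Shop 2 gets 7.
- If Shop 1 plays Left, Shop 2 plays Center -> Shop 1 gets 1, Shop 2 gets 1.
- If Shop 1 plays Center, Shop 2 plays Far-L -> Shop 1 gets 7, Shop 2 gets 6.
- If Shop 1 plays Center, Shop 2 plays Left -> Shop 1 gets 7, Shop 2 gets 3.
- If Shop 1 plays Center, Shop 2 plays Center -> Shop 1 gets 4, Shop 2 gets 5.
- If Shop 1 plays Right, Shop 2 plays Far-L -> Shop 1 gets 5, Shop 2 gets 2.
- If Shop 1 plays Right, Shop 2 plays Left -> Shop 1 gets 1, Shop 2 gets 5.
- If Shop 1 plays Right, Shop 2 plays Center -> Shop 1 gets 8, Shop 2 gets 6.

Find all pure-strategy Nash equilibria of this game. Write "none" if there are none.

Pure-strategy Nash equilibria: (Far-L, Left), (Center, Far-L), (Right, Center)

Shop 1 against Far-L: payoffs 0, 3, 7, 5 → best response Center.
Shop 1 against Left: payoffs 8, 0, 7, 1 → best response Far-L.
Shop 1 against Center: payoffs 3, 1, 4, 8 → best response Right.
Shop 2 against Far-L: payoffs 3, 6, 0 → best response Left.
Shop 2 against Left: payoffs 5, 7, 1 → best response Left.
Shop 2 against Center: payoffs 6, 3, 5 → best response Far-L.
Shop 2 against Right: payoffs 2, 5, 6 → best response Center.
Mutual best responses: (Far-L, Left); (Center, Far-L); (Right, Center).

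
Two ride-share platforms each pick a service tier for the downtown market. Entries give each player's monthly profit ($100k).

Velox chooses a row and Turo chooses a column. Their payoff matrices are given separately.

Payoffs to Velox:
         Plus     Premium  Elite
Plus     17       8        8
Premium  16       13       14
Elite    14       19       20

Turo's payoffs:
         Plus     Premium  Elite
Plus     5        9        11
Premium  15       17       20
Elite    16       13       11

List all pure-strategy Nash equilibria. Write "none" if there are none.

(Plus, Plus): Turo can switch to Premium (5 → 9). Not NE.
(Plus, Premium): Velox can switch to Premium (8 → 13). Not NE.
(Plus, Elite): Velox can switch to Premium (8 → 14). Not NE.
(Premium, Plus): Velox can switch to Plus (16 → 17). Not NE.
(Premium, Premium): Velox can switch to Elite (13 → 19). Not NE.
(Premium, Elite): Velox can switch to Elite (14 → 20). Not NE.
(Elite, Plus): Velox can switch to Plus (14 → 17). Not NE.
(Elite, Premium): Turo can switch to Plus (13 → 16). Not NE.
(Elite, Elite): Turo can switch to Plus (11 → 16). Not NE.

No pure-strategy Nash equilibrium.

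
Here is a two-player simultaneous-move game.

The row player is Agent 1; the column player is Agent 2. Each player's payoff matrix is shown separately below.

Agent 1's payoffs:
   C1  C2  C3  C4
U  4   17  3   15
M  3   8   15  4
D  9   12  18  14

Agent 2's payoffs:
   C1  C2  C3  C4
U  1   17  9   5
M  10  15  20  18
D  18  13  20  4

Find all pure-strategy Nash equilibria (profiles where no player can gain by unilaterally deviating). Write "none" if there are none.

The pure Nash equilibria are (U, C2); (D, C3).

Agent 1 against C1: payoffs 4, 3, 9 → best response D.
Agent 1 against C2: payoffs 17, 8, 12 → best response U.
Agent 1 against C3: payoffs 3, 15, 18 → best response D.
Agent 1 against C4: payoffs 15, 4, 14 → best response U.
Agent 2 against U: payoffs 1, 17, 9, 5 → best response C2.
Agent 2 against M: payoffs 10, 15, 20, 18 → best response C3.
Agent 2 against D: payoffs 18, 13, 20, 4 → best response C3.
Mutual best responses: (U, C2); (D, C3).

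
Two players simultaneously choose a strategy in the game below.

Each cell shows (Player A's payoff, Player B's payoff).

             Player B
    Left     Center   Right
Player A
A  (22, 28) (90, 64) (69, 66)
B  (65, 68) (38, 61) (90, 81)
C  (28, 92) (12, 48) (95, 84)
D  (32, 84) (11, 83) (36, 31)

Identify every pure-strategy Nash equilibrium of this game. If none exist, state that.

(A, Left): Player A can switch to B (22 → 65). Not NE.
(A, Center): Player B can switch to Right (64 → 66). Not NE.
(A, Right): Player A can switch to B (69 → 90). Not NE.
(B, Left): Player B can switch to Right (68 → 81). Not NE.
(B, Center): Player A can switch to A (38 → 90). Not NE.
(B, Right): Player A can switch to C (90 → 95). Not NE.
(The remaining 6 profiles each have a profitable deviation by the same check.)

There is no pure-strategy Nash equilibrium.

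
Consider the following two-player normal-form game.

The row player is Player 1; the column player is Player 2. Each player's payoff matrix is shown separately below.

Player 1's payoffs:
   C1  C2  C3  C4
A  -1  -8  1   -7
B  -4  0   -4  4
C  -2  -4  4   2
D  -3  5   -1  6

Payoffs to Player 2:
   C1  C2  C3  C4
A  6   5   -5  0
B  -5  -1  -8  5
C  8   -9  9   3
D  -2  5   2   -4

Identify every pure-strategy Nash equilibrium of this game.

(A, C1): Player 1 gets -1, best alternative -2; Player 2 gets 6, best alternative 5. No profitable deviation — NE.
(A, C2): Player 1 can switch to B (-8 → 0). Not NE.
(A, C3): Player 1 can switch to C (1 → 4). Not NE.
(A, C4): Player 1 can switch to B (-7 → 4). Not NE.
(B, C1): Player 1 can switch to A (-4 → -1). Not NE.
(B, C2): Player 1 can switch to D (0 → 5). Not NE.
(B, C3): Player 1 can switch to A (-4 → 1). Not NE.
(B, C4): Player 1 can switch to D (4 → 6). Not NE.
(C, C1): Player 1 can switch to A (-2 → -1). Not NE.
(C, C2): Player 1 can switch to B (-4 → 0). Not NE.
(C, C3): Player 1 gets 4, best alternative 1; Player 2 gets 9, best alternative 8. No profitable deviation — NE.
(C, C4): Player 1 can switch to B (2 → 4). Not NE.
(D, C1): Player 1 can switch to A (-3 → -1). Not NE.
(D, C2): Player 1 gets 5, best alternative 0; Player 2 gets 5, best alternative 2. No profitable deviation — NE.
(D, C3): Player 1 can switch to A (-1 → 1). Not NE.
(The remaining 1 profile has a profitable deviation by the same check.)

Pure-strategy Nash equilibria: (A, C1), (C, C3), (D, C2)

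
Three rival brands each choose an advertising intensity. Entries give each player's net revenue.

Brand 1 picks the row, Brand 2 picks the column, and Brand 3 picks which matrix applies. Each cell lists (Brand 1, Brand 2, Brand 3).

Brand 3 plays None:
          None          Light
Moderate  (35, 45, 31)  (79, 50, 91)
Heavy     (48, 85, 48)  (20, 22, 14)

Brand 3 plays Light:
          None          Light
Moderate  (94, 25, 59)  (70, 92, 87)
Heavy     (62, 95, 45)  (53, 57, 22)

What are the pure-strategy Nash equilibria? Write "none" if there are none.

Mark each player's best response to every combination of opponents' strategies; a profile where every player is best-responding is a pure Nash equilibrium.
Brand 1 against (None, None): payoffs 35, 48 → best response Heavy.
Brand 1 against (None, Light): payoffs 94, 62 → best response Moderate.
Brand 1 against (Light, None): payoffs 79, 20 → best response Moderate.
Brand 1 against (Light, Light): payoffs 70, 53 → best response Moderate.
Brand 2 against (Moderate, None): payoffs 45, 50 → best response Light.
Brand 2 against (Moderate, Light): payoffs 25, 92 → best response Light.
Brand 2 against (Heavy, None): payoffs 85, 22 → best response None.
Brand 2 against (Heavy, Light): payoffs 95, 57 → best response None.
Brand 3 against (Moderate, None): payoffs 31, 59 → best response Light.
Brand 3 against (Moderate, Light): payoffs 91, 87 → best response None.
Brand 3 against (Heavy, None): payoffs 48, 45 → best response None.
Brand 3 against (Heavy, Light): payoffs 14, 22 → best response Light.
Mutual best responses: (Moderate, Light, None); (Heavy, None, None).

Pure-strategy Nash equilibria: (Moderate, Light, None); (Heavy, None, None)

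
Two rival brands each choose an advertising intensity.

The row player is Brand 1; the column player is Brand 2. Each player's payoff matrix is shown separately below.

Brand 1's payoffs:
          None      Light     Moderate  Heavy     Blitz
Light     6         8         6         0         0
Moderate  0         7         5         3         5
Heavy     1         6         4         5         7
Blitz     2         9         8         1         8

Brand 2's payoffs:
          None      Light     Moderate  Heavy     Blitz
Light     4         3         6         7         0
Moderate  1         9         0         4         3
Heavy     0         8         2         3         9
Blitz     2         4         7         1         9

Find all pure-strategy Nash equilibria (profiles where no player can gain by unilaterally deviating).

Brand 1 against None: payoffs 6, 0, 1, 2 → best response Light.
Brand 1 against Light: payoffs 8, 7, 6, 9 → best response Blitz.
Brand 1 against Moderate: payoffs 6, 5, 4, 8 → best response Blitz.
Brand 1 against Heavy: payoffs 0, 3, 5, 1 → best response Heavy.
Brand 1 against Blitz: payoffs 0, 5, 7, 8 → best response Blitz.
Brand 2 against Light: payoffs 4, 3, 6, 7, 0 → best response Heavy.
Brand 2 against Moderate: payoffs 1, 9, 0, 4, 3 → best response Light.
Brand 2 against Heavy: payoffs 0, 8, 2, 3, 9 → best response Blitz.
Brand 2 against Blitz: payoffs 2, 4, 7, 1, 9 → best response Blitz.
Mutual best responses: (Blitz, Blitz).

Pure NE: (Blitz, Blitz)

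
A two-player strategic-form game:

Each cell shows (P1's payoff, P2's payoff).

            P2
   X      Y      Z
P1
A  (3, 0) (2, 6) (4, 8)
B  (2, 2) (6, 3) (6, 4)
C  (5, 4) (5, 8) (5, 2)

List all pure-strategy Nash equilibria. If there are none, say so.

The unique pure-strategy Nash equilibrium is (B, Z).

Check each profile: it is a Nash equilibrium iff no player can strictly gain by switching unilaterally.
(A, X): P1 can switch to C (3 → 5). Not NE.
(A, Y): P1 can switch to B (2 → 6). Not NE.
(A, Z): P1 can switch to B (4 → 6). Not NE.
(B, X): P1 can switch to A (2 → 3). Not NE.
(B, Y): P2 can switch to Z (3 → 4). Not NE.
(B, Z): P1 gets 6, best alternative 5; P2 gets 4, best alternative 3. No profitable deviation — NE.
(C, X): P2 can switch to Y (4 → 8). Not NE.
(C, Y): P1 can switch to B (5 → 6). Not NE.
(C, Z): P1 can switch to B (5 → 6). Not NE.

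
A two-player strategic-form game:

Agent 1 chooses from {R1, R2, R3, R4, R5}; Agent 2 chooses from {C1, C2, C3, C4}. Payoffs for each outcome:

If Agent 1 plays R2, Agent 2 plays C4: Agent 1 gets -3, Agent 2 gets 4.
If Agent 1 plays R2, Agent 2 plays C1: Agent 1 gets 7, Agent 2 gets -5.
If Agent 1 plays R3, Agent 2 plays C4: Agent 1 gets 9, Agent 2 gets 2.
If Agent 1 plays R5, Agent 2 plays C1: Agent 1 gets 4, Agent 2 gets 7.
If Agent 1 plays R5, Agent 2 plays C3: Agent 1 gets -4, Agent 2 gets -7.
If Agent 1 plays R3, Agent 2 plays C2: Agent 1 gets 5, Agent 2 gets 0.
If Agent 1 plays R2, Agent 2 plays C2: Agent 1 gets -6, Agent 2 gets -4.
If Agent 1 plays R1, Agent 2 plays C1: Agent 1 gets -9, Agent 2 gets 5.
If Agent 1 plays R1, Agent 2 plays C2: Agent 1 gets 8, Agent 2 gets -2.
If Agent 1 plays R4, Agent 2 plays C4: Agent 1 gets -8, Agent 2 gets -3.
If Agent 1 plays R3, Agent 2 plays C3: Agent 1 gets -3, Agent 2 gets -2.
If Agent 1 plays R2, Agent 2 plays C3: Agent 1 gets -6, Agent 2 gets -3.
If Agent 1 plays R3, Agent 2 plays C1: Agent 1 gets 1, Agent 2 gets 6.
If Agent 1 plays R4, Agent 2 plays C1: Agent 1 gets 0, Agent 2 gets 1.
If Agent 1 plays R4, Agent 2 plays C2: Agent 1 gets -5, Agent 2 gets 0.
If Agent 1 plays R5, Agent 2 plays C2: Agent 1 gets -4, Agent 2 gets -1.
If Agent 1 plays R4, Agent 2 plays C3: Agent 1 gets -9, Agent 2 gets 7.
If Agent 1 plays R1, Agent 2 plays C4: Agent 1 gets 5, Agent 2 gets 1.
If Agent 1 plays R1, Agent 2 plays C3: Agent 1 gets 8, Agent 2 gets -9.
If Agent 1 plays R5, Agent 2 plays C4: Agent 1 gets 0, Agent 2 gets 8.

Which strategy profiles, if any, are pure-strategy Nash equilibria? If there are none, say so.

(R1, C1): Agent 1 can switch to R2 (-9 → 7). Not NE.
(R1, C2): Agent 2 can switch to C1 (-2 → 5). Not NE.
(R1, C3): Agent 2 can switch to C1 (-9 → 5). Not NE.
(R1, C4): Agent 1 can switch to R3 (5 → 9). Not NE.
(R2, C1): Agent 2 can switch to C2 (-5 → -4). Not NE.
(R2, C2): Agent 1 can switch to R1 (-6 → 8). Not NE.
(R2, C3): Agent 1 can switch to R1 (-6 → 8). Not NE.
(R2, C4): Agent 1 can switch to R1 (-3 → 5). Not NE.
(R3, C1): Agent 1 can switch to R2 (1 → 7). Not NE.
(R3, C2): Agent 1 can switch to R1 (5 → 8). Not NE.
(The remaining 10 profiles each have a profitable deviation by the same check.)

There is no pure-strategy Nash equilibrium.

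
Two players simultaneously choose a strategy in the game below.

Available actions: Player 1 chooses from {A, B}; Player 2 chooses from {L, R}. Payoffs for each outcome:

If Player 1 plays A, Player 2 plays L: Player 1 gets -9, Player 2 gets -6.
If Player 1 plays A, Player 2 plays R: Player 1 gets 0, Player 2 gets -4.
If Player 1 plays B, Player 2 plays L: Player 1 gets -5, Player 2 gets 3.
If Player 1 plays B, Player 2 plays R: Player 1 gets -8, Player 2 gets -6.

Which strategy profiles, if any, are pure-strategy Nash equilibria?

For each strategy profile, look for a profitable unilateral deviation.
(A, L): Player 1 can switch to B (-9 → -5). Not NE.
(A, R): Player 1 gets 0, best alternative -8; Player 2 gets -4, best alternative -6. No profitable deviation — NE.
(B, L): Player 1 gets -5, best alternative -9; Player 2 gets 3, best alternative -6. No profitable deviation — NE.
(B, R): Player 1 can switch to A (-8 → 0). Not NE.

Pure-strategy Nash equilibria: (A, R), (B, L)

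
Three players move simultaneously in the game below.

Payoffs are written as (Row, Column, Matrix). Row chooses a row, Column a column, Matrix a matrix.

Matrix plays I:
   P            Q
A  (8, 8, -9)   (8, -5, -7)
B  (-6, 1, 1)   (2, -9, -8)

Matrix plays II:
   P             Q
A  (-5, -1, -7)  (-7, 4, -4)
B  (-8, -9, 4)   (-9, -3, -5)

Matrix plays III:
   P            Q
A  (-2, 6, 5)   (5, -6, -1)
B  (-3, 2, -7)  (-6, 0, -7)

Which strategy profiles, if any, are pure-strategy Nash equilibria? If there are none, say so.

Row against (P, I): payoffs 8, -6 → best response A.
Row against (P, II): payoffs -5, -8 → best response A.
Row against (P, III): payoffs -2, -3 → best response A.
Row against (Q, I): payoffs 8, 2 → best response A.
Row against (Q, II): payoffs -7, -9 → best response A.
Row against (Q, III): payoffs 5, -6 → best response A.
Column against (A, I): payoffs 8, -5 → best response P.
Column against (A, II): payoffs -1, 4 → best response Q.
Column against (A, III): payoffs 6, -6 → best response P.
Column against (B, I): payoffs 1, -9 → best response P.
Column against (B, II): payoffs -9, -3 → best response Q.
Column against (B, III): payoffs 2, 0 → best response P.
Matrix against (A, P): payoffs -9, -7, 5 → best response III.
Matrix against (A, Q): payoffs -7, -4, -1 → best response III.
Matrix against (B, P): payoffs 1, 4, -7 → best response II.
Matrix against (B, Q): payoffs -8, -5, -7 → best response II.
Mutual best responses: (A, P, III).

(A, P, III)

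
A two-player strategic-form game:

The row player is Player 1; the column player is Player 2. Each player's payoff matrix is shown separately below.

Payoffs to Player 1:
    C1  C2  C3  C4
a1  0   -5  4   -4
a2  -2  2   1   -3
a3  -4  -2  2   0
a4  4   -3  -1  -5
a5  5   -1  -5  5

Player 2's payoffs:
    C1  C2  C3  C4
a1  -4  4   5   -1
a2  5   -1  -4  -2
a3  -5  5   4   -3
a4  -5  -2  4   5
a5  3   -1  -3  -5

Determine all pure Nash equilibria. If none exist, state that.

(a1, C3), (a5, C1)

Check each profile: it is a Nash equilibrium iff no player can strictly gain by switching unilaterally.
(a1, C1): Player 1 can switch to a4 (0 → 4). Not NE.
(a1, C2): Player 1 can switch to a2 (-5 → 2). Not NE.
(a1, C3): Player 1 gets 4, best alternative 2; Player 2 gets 5, best alternative 4. No profitable deviation — NE.
(a1, C4): Player 1 can switch to a2 (-4 → -3). Not NE.
(a2, C1): Player 1 can switch to a1 (-2 → 0). Not NE.
(a2, C2): Player 2 can switch to C1 (-1 → 5). Not NE.
(a2, C3): Player 1 can switch to a1 (1 → 4). Not NE.
(a5, C1): Player 1 gets 5, best alternative 4; Player 2 gets 3, best alternative -1. No profitable deviation — NE.
(The remaining 12 profiles each have a profitable deviation by the same check.)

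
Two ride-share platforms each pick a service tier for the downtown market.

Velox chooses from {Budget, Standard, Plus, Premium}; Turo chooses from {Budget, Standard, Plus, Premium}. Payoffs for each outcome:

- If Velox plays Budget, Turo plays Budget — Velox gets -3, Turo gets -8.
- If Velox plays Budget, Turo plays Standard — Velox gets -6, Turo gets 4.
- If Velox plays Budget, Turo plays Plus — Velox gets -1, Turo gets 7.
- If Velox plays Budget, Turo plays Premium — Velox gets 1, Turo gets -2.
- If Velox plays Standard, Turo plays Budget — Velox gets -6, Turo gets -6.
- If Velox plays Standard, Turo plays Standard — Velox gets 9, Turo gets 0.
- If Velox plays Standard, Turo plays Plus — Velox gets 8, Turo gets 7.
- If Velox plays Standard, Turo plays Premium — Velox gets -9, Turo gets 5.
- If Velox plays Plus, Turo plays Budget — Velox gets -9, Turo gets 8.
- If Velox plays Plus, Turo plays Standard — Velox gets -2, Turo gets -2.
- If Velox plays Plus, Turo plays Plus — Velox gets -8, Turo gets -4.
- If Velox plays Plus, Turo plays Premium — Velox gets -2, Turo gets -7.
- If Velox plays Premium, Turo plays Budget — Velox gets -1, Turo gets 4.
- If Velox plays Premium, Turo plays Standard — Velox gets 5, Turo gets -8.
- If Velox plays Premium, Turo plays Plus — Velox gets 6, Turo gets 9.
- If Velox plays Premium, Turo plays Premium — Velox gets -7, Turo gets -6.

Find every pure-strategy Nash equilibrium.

The unique pure-strategy Nash equilibrium is (Standard, Plus).

Velox against Budget: payoffs -3, -6, -9, -1 → best response Premium.
Velox against Standard: payoffs -6, 9, -2, 5 → best response Standard.
Velox against Plus: payoffs -1, 8, -8, 6 → best response Standard.
Velox against Premium: payoffs 1, -9, -2, -7 → best response Budget.
Turo against Budget: payoffs -8, 4, 7, -2 → best response Plus.
Turo against Standard: payoffs -6, 0, 7, 5 → best response Plus.
Turo against Plus: payoffs 8, -2, -4, -7 → best response Budget.
Turo against Premium: payoffs 4, -8, 9, -6 → best response Plus.
Mutual best responses: (Standard, Plus).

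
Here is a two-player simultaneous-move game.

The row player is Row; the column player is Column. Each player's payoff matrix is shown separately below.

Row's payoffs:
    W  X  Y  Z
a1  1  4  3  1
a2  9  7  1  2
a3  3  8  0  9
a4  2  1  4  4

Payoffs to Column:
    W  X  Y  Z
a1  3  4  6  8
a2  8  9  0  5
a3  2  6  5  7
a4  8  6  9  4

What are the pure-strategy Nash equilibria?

Pure-strategy Nash equilibria: (a3, Z), (a4, Y)

Check each profile: it is a Nash equilibrium iff no player can strictly gain by switching unilaterally.
(a1, W): Row can switch to a2 (1 → 9). Not NE.
(a1, X): Row can switch to a2 (4 → 7). Not NE.
(a1, Y): Row can switch to a4 (3 → 4). Not NE.
(a1, Z): Row can switch to a2 (1 → 2). Not NE.
(a2, W): Column can switch to X (8 → 9). Not NE.
(a2, X): Row can switch to a3 (7 → 8). Not NE.
(a2, Y): Row can switch to a1 (1 → 3). Not NE.
(a2, Z): Row can switch to a3 (2 → 9). Not NE.
(a3, Z): Row gets 9, best alternative 4; Column gets 7, best alternative 6. No profitable deviation — NE.
(a4, Y): Row gets 4, best alternative 3; Column gets 9, best alternative 8. No profitable deviation — NE.
(The remaining 6 profiles each have a profitable deviation by the same check.)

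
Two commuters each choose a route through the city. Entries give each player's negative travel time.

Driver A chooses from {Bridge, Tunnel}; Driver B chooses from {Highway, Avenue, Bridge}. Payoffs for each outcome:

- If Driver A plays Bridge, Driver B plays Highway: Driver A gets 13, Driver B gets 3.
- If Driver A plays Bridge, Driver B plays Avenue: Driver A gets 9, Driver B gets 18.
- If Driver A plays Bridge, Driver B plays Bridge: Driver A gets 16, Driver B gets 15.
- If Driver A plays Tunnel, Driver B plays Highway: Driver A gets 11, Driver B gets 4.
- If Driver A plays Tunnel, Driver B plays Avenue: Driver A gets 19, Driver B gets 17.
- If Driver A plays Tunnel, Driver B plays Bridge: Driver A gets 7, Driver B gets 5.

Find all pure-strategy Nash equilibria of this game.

(Bridge, Highway): Driver B can switch to Avenue (3 → 18). Not NE.
(Bridge, Avenue): Driver A can switch to Tunnel (9 → 19). Not NE.
(Bridge, Bridge): Driver B can switch to Avenue (15 → 18). Not NE.
(Tunnel, Highway): Driver A can switch to Bridge (11 → 13). Not NE.
(Tunnel, Avenue): Driver A gets 19, best alternative 9; Driver B gets 17, best alternative 5. No profitable deviation — NE.
(Tunnel, Bridge): Driver A can switch to Bridge (7 → 16). Not NE.

Pure NE: (Tunnel, Avenue)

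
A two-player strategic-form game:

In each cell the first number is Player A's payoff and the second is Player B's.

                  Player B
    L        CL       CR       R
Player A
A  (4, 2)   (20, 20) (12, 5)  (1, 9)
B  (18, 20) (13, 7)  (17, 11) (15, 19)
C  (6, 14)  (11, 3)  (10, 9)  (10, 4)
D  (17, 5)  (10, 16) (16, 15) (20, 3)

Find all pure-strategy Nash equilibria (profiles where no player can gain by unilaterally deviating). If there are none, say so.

(A, CL) and (B, L)

Player A against L: payoffs 4, 18, 6, 17 → best response B.
Player A against CL: payoffs 20, 13, 11, 10 → best response A.
Player A against CR: payoffs 12, 17, 10, 16 → best response B.
Player A against R: payoffs 1, 15, 10, 20 → best response D.
Player B against A: payoffs 2, 20, 5, 9 → best response CL.
Player B against B: payoffs 20, 7, 11, 19 → best response L.
Player B against C: payoffs 14, 3, 9, 4 → best response L.
Player B against D: payoffs 5, 16, 15, 3 → best response CL.
Mutual best responses: (A, CL); (B, L).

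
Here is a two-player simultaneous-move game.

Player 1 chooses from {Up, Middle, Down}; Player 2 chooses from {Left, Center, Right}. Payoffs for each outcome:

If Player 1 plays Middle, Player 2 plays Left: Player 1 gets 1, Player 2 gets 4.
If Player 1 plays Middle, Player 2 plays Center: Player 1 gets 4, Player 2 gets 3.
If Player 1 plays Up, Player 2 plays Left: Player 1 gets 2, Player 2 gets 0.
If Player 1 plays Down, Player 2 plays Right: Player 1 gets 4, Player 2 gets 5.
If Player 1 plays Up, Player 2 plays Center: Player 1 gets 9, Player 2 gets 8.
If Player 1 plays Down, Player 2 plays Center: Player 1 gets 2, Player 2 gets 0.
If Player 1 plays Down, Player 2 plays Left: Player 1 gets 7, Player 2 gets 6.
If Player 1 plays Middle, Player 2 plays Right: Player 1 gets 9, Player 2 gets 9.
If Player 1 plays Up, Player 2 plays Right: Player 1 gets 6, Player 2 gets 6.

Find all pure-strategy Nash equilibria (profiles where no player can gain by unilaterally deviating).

The pure Nash equilibria are (Up, Center) and (Middle, Right) and (Down, Left).

(Up, Left): Player 1 can switch to Down (2 → 7). Not NE.
(Up, Center): Player 1 gets 9, best alternative 4; Player 2 gets 8, best alternative 6. No profitable deviation — NE.
(Up, Right): Player 1 can switch to Middle (6 → 9). Not NE.
(Middle, Left): Player 1 can switch to Up (1 → 2). Not NE.
(Middle, Center): Player 1 can switch to Up (4 → 9). Not NE.
(Middle, Right): Player 1 gets 9, best alternative 6; Player 2 gets 9, best alternative 4. No profitable deviation — NE.
(Down, Left): Player 1 gets 7, best alternative 2; Player 2 gets 6, best alternative 5. No profitable deviation — NE.
(Down, Center): Player 1 can switch to Up (2 → 9). Not NE.
(Down, Right): Player 1 can switch to Up (4 → 6). Not NE.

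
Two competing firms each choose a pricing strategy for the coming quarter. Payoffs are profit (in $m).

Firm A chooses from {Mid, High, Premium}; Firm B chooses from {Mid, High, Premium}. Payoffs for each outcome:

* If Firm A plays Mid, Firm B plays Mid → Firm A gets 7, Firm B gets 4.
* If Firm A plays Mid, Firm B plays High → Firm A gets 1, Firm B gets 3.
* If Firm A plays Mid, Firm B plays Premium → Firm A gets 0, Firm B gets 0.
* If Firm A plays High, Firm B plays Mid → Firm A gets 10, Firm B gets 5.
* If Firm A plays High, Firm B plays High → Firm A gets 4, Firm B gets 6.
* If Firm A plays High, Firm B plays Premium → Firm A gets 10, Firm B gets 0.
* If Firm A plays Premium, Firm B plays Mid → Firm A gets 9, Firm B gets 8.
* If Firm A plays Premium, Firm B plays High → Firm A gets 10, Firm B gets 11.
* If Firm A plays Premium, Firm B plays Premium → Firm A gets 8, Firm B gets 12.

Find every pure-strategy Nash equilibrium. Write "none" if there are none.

There is no pure-strategy Nash equilibrium.

Mark each player's best response to every combination of opponents' strategies; a profile where every player is best-responding is a pure Nash equilibrium.
Firm A against Mid: payoffs 7, 10, 9 → best response High.
Firm A against High: payoffs 1, 4, 10 → best response Premium.
Firm A against Premium: payoffs 0, 10, 8 → best response High.
Firm B against Mid: payoffs 4, 3, 0 → best response Mid.
Firm B against High: payoffs 5, 6, 0 → best response High.
Firm B against Premium: payoffs 8, 11, 12 → best response Premium.
No profile is a mutual best response for all players.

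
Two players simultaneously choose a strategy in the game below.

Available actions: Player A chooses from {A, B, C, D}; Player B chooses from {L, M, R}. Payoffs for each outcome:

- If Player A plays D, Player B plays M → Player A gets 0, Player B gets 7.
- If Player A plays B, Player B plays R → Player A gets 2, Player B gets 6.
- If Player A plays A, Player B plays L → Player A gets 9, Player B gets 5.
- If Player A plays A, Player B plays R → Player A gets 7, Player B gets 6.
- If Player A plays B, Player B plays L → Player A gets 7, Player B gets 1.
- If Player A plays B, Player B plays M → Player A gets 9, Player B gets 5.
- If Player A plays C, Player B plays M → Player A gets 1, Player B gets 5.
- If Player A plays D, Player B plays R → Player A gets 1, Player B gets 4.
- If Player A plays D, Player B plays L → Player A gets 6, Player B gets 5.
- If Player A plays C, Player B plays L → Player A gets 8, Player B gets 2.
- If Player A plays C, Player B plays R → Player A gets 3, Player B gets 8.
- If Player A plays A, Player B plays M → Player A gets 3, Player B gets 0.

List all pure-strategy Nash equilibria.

(A, L): Player B can switch to R (5 → 6). Not NE.
(A, M): Player A can switch to B (3 → 9). Not NE.
(A, R): Player A gets 7, best alternative 3; Player B gets 6, best alternative 5. No profitable deviation — NE.
(B, L): Player A can switch to A (7 → 9). Not NE.
(B, M): Player B can switch to R (5 → 6). Not NE.
(B, R): Player A can switch to A (2 → 7). Not NE.
(C, L): Player A can switch to A (8 → 9). Not NE.
(C, M): Player A can switch to A (1 → 3). Not NE.
(C, R): Player A can switch to A (3 → 7). Not NE.
(D, L): Player A can switch to A (6 → 9). Not NE.
(D, M): Player A can switch to A (0 → 3). Not NE.
(D, R): Player A can switch to A (1 → 7). Not NE.

(A, R)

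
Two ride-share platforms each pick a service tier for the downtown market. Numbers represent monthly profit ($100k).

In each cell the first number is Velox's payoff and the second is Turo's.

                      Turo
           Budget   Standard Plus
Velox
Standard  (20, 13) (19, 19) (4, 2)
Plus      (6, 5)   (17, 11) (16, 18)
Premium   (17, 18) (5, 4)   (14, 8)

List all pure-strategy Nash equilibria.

(Standard, Budget): Turo can switch to Standard (13 → 19). Not NE.
(Standard, Standard): Velox gets 19, best alternative 17; Turo gets 19, best alternative 13. No profitable deviation — NE.
(Standard, Plus): Velox can switch to Plus (4 → 16). Not NE.
(Plus, Budget): Velox can switch to Standard (6 → 20). Not NE.
(Plus, Standard): Velox can switch to Standard (17 → 19). Not NE.
(Plus, Plus): Velox gets 16, best alternative 14; Turo gets 18, best alternative 11. No profitable deviation — NE.
(Premium, Budget): Velox can switch to Standard (17 → 20). Not NE.
(Premium, Standard): Velox can switch to Standard (5 → 19). Not NE.
(Premium, Plus): Velox can switch to Plus (14 → 16). Not NE.

The pure Nash equilibria are (Standard, Standard) and (Plus, Plus).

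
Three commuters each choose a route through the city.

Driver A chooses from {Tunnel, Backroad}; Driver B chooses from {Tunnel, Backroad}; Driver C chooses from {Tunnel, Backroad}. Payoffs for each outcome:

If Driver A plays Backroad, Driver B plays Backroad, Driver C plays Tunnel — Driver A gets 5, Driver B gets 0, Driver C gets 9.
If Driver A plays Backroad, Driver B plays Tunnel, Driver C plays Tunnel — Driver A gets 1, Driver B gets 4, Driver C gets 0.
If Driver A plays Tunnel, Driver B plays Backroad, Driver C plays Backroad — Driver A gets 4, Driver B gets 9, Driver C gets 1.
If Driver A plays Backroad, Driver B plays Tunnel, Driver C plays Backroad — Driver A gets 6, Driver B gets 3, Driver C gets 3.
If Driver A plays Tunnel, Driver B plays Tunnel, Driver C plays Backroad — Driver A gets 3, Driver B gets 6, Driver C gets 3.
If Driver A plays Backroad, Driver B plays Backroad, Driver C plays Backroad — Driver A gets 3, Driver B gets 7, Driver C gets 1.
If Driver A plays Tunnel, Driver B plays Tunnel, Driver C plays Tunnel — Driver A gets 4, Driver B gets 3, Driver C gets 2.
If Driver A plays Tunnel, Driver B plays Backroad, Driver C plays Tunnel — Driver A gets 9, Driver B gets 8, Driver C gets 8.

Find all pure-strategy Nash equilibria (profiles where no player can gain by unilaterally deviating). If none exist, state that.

Mark each player's best response to every combination of opponents' strategies; a profile where every player is best-responding is a pure Nash equilibrium.
Driver A against (Tunnel, Tunnel): payoffs 4, 1 → best response Tunnel.
Driver A against (Tunnel, Backroad): payoffs 3, 6 → best response Backroad.
Driver A against (Backroad, Tunnel): payoffs 9, 5 → best response Tunnel.
Driver A against (Backroad, Backroad): payoffs 4, 3 → best response Tunnel.
Driver B against (Tunnel, Tunnel): payoffs 3, 8 → best response Backroad.
Driver B against (Tunnel, Backroad): payoffs 6, 9 → best response Backroad.
Driver B against (Backroad, Tunnel): payoffs 4, 0 → best response Tunnel.
Driver B against (Backroad, Backroad): payoffs 3, 7 → best response Backroad.
Driver C against (Tunnel, Tunnel): payoffs 2, 3 → best response Backroad.
Driver C against (Tunnel, Backroad): payoffs 8, 1 → best response Tunnel.
Driver C against (Backroad, Tunnel): payoffs 0, 3 → best response Backroad.
Driver C against (Backroad, Backroad): payoffs 9, 1 → best response Tunnel.
Mutual best responses: (Tunnel, Backroad, Tunnel).

(Tunnel, Backroad, Tunnel)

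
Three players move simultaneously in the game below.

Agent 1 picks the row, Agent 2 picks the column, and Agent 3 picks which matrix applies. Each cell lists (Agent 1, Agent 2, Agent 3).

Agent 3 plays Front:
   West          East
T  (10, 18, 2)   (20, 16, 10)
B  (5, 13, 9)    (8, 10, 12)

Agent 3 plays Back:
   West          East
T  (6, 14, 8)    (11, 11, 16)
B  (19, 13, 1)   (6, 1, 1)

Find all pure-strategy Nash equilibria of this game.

Agent 1 against (West, Front): payoffs 10, 5 → best response T.
Agent 1 against (West, Back): payoffs 6, 19 → best response B.
Agent 1 against (East, Front): payoffs 20, 8 → best response T.
Agent 1 against (East, Back): payoffs 11, 6 → best response T.
Agent 2 against (T, Front): payoffs 18, 16 → best response West.
Agent 2 against (T, Back): payoffs 14, 11 → best response West.
Agent 2 against (B, Front): payoffs 13, 10 → best response West.
Agent 2 against (B, Back): payoffs 13, 1 → best response West.
Agent 3 against (T, West): payoffs 2, 8 → best response Back.
Agent 3 against (T, East): payoffs 10, 16 → best response Back.
Agent 3 against (B, West): payoffs 9, 1 → best response Front.
Agent 3 against (B, East): payoffs 12, 1 → best response Front.
No profile is a mutual best response for all players.

none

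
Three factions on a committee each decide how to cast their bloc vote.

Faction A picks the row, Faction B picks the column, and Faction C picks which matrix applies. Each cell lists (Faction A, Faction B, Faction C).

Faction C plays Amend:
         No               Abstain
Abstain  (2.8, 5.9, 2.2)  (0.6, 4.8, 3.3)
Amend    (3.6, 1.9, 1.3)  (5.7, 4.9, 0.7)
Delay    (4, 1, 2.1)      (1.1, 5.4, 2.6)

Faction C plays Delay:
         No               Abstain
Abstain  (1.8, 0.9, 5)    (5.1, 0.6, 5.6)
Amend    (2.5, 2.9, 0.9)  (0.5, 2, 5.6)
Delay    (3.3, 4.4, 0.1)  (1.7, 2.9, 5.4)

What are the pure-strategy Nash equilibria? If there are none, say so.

No pure-strategy Nash equilibrium.

Faction A against (No, Amend): payoffs 2.8, 3.6, 4 → best response Delay.
Faction A against (No, Delay): payoffs 1.8, 2.5, 3.3 → best response Delay.
Faction A against (Abstain, Amend): payoffs 0.6, 5.7, 1.1 → best response Amend.
Faction A against (Abstain, Delay): payoffs 5.1, 0.5, 1.7 → best response Abstain.
Faction B against (Abstain, Amend): payoffs 5.9, 4.8 → best response No.
Faction B against (Abstain, Delay): payoffs 0.9, 0.6 → best response No.
Faction B against (Amend, Amend): payoffs 1.9, 4.9 → best response Abstain.
Faction B against (Amend, Delay): payoffs 2.9, 2 → best response No.
Faction B against (Delay, Amend): payoffs 1, 5.4 → best response Abstain.
Faction B against (Delay, Delay): payoffs 4.4, 2.9 → best response No.
Faction C against (Abstain, No): payoffs 2.2, 5 → best response Delay.
Faction C against (Abstain, Abstain): payoffs 3.3, 5.6 → best response Delay.
Faction C against (Amend, No): payoffs 1.3, 0.9 → best response Amend.
Faction C against (Amend, Abstain): payoffs 0.7, 5.6 → best response Delay.
Faction C against (Delay, No): payoffs 2.1, 0.1 → best response Amend.
Faction C against (Delay, Abstain): payoffs 2.6, 5.4 → best response Delay.
No profile is a mutual best response for all players.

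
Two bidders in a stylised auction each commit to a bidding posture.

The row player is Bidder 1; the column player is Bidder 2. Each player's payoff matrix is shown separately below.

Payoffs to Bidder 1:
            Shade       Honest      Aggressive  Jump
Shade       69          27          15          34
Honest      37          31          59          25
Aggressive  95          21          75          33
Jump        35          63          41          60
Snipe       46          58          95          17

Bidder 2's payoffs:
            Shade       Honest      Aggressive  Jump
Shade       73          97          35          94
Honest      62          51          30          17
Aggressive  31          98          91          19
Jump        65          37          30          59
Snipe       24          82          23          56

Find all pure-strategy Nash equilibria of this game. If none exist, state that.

Bidder 1 against Shade: payoffs 69, 37, 95, 35, 46 → best response Aggressive.
Bidder 1 against Honest: payoffs 27, 31, 21, 63, 58 → best response Jump.
Bidder 1 against Aggressive: payoffs 15, 59, 75, 41, 95 → best response Snipe.
Bidder 1 against Jump: payoffs 34, 25, 33, 60, 17 → best response Jump.
Bidder 2 against Shade: payoffs 73, 97, 35, 94 → best response Honest.
Bidder 2 against Honest: payoffs 62, 51, 30, 17 → best response Shade.
Bidder 2 against Aggressive: payoffs 31, 98, 91, 19 → best response Honest.
Bidder 2 against Jump: payoffs 65, 37, 30, 59 → best response Shade.
Bidder 2 against Snipe: payoffs 24, 82, 23, 56 → best response Honest.
No profile is a mutual best response for all players.

This game has no pure Nash equilibrium.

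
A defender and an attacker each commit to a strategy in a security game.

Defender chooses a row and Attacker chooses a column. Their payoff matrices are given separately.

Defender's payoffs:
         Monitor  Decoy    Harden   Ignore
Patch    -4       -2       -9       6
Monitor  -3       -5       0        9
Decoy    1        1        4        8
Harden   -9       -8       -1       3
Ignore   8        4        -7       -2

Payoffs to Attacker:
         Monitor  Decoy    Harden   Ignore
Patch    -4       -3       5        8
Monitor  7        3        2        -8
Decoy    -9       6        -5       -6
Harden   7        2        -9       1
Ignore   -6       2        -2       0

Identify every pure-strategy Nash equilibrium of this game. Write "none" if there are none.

(Patch, Monitor): Defender can switch to Monitor (-4 → -3). Not NE.
(Patch, Decoy): Defender can switch to Decoy (-2 → 1). Not NE.
(Patch, Harden): Defender can switch to Monitor (-9 → 0). Not NE.
(Patch, Ignore): Defender can switch to Monitor (6 → 9). Not NE.
(Monitor, Monitor): Defender can switch to Decoy (-3 → 1). Not NE.
(Monitor, Decoy): Defender can switch to Patch (-5 → -2). Not NE.
(Ignore, Decoy): Defender gets 4, best alternative 1; Attacker gets 2, best alternative 0. No profitable deviation — NE.
(The remaining 13 profiles each have a profitable deviation by the same check.)

Pure NE: (Ignore, Decoy)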